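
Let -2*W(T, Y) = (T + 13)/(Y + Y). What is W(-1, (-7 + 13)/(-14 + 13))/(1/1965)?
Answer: 1965/2 ≈ 982.50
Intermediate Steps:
W(T, Y) = -(13 + T)/(4*Y) (W(T, Y) = -(T + 13)/(2*(Y + Y)) = -(13 + T)/(2*(2*Y)) = -(13 + T)*1/(2*Y)/2 = -(13 + T)/(4*Y))
W(-1, (-7 + 13)/(-14 + 13))/(1/1965) = ((-13 - 1*(-1))/(4*(((-7 + 13)/(-14 + 13)))))/(1/1965) = ((-13 + 1)/(4*((6/(-1)))))/(1/1965) = 1965*((¼)*(-12)/(6*(-1))) = 1965*((¼)*(-12)/(-6)) = 1965*((¼)*(-⅙)*(-12)) = 1965*(½) = 1965/2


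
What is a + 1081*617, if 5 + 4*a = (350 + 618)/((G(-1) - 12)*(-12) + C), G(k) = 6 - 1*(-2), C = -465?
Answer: 1112514583/1668 ≈ 6.6698e+5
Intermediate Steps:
G(k) = 8 (G(k) = 6 + 2 = 8)
a = -3053/1668 (a = -5/4 + ((350 + 618)/((8 - 12)*(-12) - 465))/4 = -5/4 + (968/(-4*(-12) - 465))/4 = -5/4 + (968/(48 - 465))/4 = -5/4 + (968/(-417))/4 = -5/4 + (968*(-1/417))/4 = -5/4 + (¼)*(-968/417) = -5/4 - 242/417 = -3053/1668 ≈ -1.8303)
a + 1081*617 = -3053/1668 + 1081*617 = -3053/1668 + 666977 = 1112514583/1668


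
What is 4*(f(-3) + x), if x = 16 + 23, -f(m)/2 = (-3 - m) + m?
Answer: 180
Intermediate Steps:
f(m) = 6 (f(m) = -2*((-3 - m) + m) = -2*(-3) = 6)
x = 39
4*(f(-3) + x) = 4*(6 + 39) = 4*45 = 180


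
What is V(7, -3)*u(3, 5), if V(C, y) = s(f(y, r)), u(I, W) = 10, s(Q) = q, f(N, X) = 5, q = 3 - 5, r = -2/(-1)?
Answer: -20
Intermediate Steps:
r = 2 (r = -2*(-1) = 2)
q = -2
s(Q) = -2
V(C, y) = -2
V(7, -3)*u(3, 5) = -2*10 = -20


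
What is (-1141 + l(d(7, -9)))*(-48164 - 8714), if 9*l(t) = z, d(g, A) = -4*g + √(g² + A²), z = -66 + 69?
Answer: 194636516/3 ≈ 6.4879e+7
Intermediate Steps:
z = 3
d(g, A) = √(A² + g²) - 4*g (d(g, A) = -4*g + √(A² + g²) = √(A² + g²) - 4*g)
l(t) = ⅓ (l(t) = (⅑)*3 = ⅓)
(-1141 + l(d(7, -9)))*(-48164 - 8714) = (-1141 + ⅓)*(-48164 - 8714) = -3422/3*(-56878) = 194636516/3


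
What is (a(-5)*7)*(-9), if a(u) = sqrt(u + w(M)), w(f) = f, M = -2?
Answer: -63*I*sqrt(7) ≈ -166.68*I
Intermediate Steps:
a(u) = sqrt(-2 + u) (a(u) = sqrt(u - 2) = sqrt(-2 + u))
(a(-5)*7)*(-9) = (sqrt(-2 - 5)*7)*(-9) = (sqrt(-7)*7)*(-9) = ((I*sqrt(7))*7)*(-9) = (7*I*sqrt(7))*(-9) = -63*I*sqrt(7)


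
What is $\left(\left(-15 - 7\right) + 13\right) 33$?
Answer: $-297$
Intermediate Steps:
$\left(\left(-15 - 7\right) + 13\right) 33 = \left(-22 + 13\right) 33 = \left(-9\right) 33 = -297$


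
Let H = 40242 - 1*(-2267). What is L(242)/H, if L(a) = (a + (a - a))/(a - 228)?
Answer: 121/297563 ≈ 0.00040664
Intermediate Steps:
H = 42509 (H = 40242 + 2267 = 42509)
L(a) = a/(-228 + a) (L(a) = (a + 0)/(-228 + a) = a/(-228 + a))
L(242)/H = (242/(-228 + 242))/42509 = (242/14)*(1/42509) = (242*(1/14))*(1/42509) = (121/7)*(1/42509) = 121/297563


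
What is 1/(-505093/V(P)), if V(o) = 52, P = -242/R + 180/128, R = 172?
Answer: -52/505093 ≈ -0.00010295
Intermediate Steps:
P = -1/1376 (P = -242/172 + 180/128 = -242*1/172 + 180*(1/128) = -121/86 + 45/32 = -1/1376 ≈ -0.00072674)
1/(-505093/V(P)) = 1/(-505093/52) = -52/505093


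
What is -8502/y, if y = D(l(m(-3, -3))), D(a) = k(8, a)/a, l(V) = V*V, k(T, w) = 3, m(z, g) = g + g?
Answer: -102024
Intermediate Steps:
m(z, g) = 2*g
l(V) = V²
D(a) = 3/a
y = 1/12 (y = 3/((2*(-3))²) = 3/((-6)²) = 3/36 = 3*(1/36) = 1/12 ≈ 0.083333)
-8502/y = -8502/1/12 = -8502*12 = -102024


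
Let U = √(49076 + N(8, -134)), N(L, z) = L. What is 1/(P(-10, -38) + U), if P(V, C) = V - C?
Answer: -1/1725 + √12271/24150 ≈ 0.0040072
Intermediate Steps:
U = 2*√12271 (U = √(49076 + 8) = √49084 = 2*√12271 ≈ 221.55)
1/(P(-10, -38) + U) = 1/((-10 - 1*(-38)) + 2*√12271) = 1/((-10 + 38) + 2*√12271) = 1/(28 + 2*√12271)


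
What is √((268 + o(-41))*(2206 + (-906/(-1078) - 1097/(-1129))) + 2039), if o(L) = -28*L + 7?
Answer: √23758450501462193/86933 ≈ 1773.1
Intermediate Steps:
o(L) = 7 - 28*L
√((268 + o(-41))*(2206 + (-906/(-1078) - 1097/(-1129))) + 2039) = √((268 + (7 - 28*(-41)))*(2206 + (-906/(-1078) - 1097/(-1129))) + 2039) = √((268 + (7 + 1148))*(2206 + (-906*(-1/1078) - 1097*(-1/1129))) + 2039) = √((268 + 1155)*(2206 + (453/539 + 1097/1129)) + 2039) = √(1423*(2206 + 1102720/608531) + 2039) = √(1423*(1343522106/608531) + 2039) = √(1911831956838/608531 + 2039) = √(1913072751547/608531) = √23758450501462193/86933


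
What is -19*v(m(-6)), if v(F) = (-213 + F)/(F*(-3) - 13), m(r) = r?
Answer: 4161/5 ≈ 832.20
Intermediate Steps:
v(F) = (-213 + F)/(-13 - 3*F) (v(F) = (-213 + F)/(-3*F - 13) = (-213 + F)/(-13 - 3*F))
-19*v(m(-6)) = -19*(213 - 1*(-6))/(13 + 3*(-6)) = -19*(213 + 6)/(13 - 18) = -19*219/(-5) = -(-19)*219/5 = -19*(-219/5) = 4161/5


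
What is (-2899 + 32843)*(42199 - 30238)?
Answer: 358160184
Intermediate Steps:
(-2899 + 32843)*(42199 - 30238) = 29944*11961 = 358160184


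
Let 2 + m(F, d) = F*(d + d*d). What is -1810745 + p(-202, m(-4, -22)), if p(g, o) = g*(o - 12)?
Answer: -1434621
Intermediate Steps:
m(F, d) = -2 + F*(d + d**2) (m(F, d) = -2 + F*(d + d*d) = -2 + F*(d + d**2))
p(g, o) = g*(-12 + o)
-1810745 + p(-202, m(-4, -22)) = -1810745 - 202*(-12 + (-2 - 4*(-22) - 4*(-22)**2)) = -1810745 - 202*(-12 + (-2 + 88 - 4*484)) = -1810745 - 202*(-12 + (-2 + 88 - 1936)) = -1810745 - 202*(-12 - 1850) = -1810745 - 202*(-1862) = -1810745 + 376124 = -1434621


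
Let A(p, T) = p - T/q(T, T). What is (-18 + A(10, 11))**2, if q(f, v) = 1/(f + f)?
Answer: 62500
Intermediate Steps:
q(f, v) = 1/(2*f)
A(p, T) = p - 2*T**2 (A(p, T) = p - T/(1/(2*T)) = p - T*2*T = p - 2*T**2)
(-18 + A(10, 11))**2 = (-18 + (10 - 2*11**2))**2 = (-18 + (10 - 2*121))**2 = (-18 + (10 - 242))**2 = (-18 - 232)**2 = (-250)**2 = 62500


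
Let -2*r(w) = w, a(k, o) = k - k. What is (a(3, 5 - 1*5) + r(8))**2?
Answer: 16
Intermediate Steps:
a(k, o) = 0
r(w) = -w/2
(a(3, 5 - 1*5) + r(8))**2 = (0 - 1/2*8)**2 = (0 - 4)**2 = (-4)**2 = 16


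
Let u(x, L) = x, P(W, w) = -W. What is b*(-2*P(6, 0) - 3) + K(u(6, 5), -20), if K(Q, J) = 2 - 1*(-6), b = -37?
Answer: -325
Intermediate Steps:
K(Q, J) = 8 (K(Q, J) = 2 + 6 = 8)
b*(-2*P(6, 0) - 3) + K(u(6, 5), -20) = -37*(-(-2)*6 - 3) + 8 = -37*(-2*(-6) - 3) + 8 = -37*(12 - 3) + 8 = -37*9 + 8 = -333 + 8 = -325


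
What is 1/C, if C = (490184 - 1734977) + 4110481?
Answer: 1/2865688 ≈ 3.4896e-7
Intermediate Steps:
C = 2865688 (C = -1244793 + 4110481 = 2865688)
1/C = 1/2865688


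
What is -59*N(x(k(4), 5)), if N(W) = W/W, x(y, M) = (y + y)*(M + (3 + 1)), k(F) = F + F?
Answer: -59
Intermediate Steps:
k(F) = 2*F
x(y, M) = 2*y*(4 + M) (x(y, M) = (2*y)*(M + 4) = (2*y)*(4 + M) = 2*y*(4 + M))
N(W) = 1
-59*N(x(k(4), 5)) = -59*1 = -59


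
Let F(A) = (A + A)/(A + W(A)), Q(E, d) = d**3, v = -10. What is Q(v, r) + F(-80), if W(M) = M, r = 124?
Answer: 1906625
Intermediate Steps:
F(A) = 1 (F(A) = (A + A)/(A + A) = (2*A)/((2*A)) = (2*A)*(1/(2*A)) = 1)
Q(v, r) + F(-80) = 124**3 + 1 = 1906624 + 1 = 1906625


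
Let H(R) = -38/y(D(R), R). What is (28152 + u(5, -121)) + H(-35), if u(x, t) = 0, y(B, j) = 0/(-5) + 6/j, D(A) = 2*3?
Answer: 85121/3 ≈ 28374.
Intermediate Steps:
D(A) = 6
y(B, j) = 6/j (y(B, j) = 0*(-⅕) + 6/j = 0 + 6/j = 6/j)
H(R) = -19*R/3 (H(R) = -38*R/6 = -19*R/3)
(28152 + u(5, -121)) + H(-35) = (28152 + 0) - 19/3*(-35) = 28152 + 665/3 = 85121/3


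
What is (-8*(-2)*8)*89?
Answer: 11392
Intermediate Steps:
(-8*(-2)*8)*89 = (16*8)*89 = 128*89 = 11392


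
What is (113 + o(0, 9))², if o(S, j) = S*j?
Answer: 12769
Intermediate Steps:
(113 + o(0, 9))² = (113 + 0*9)² = (113 + 0)² = 113² = 12769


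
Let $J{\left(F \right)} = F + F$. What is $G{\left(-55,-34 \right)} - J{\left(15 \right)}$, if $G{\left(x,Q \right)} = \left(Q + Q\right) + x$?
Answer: $-153$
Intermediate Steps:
$G{\left(x,Q \right)} = x + 2 Q$ ($G{\left(x,Q \right)} = 2 Q + x = x + 2 Q$)
$J{\left(F \right)} = 2 F$
$G{\left(-55,-34 \right)} - J{\left(15 \right)} = \left(-55 + 2 \left(-34\right)\right) - 2 \cdot 15 = \left(-55 - 68\right) - 30 = -123 - 30 = -153$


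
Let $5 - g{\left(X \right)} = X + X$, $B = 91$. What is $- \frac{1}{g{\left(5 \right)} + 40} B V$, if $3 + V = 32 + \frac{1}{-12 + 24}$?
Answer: $- \frac{4537}{60} \approx -75.617$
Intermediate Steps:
$V = \frac{349}{12}$ ($V = -3 + \left(32 + \frac{1}{-12 + 24}\right) = -3 + \left(32 + \frac{1}{12}\right) = -3 + \frac{385}{12} = \frac{349}{12} \approx 29.083$)
$g{\left(X \right)} = 5 - 2 X$ ($g{\left(X \right)} = 5 - \left(X + X\right) = 5 - 2 X$)
$- \frac{1}{g{\left(5 \right)} + 40} B V = - \frac{1}{\left(5 - 10\right) + 40} \cdot 91 \cdot \frac{349}{12} = - \frac{1}{-5 + 40} \cdot 91 \cdot \frac{349}{12} = - \frac{1}{35} \cdot 91 \cdot \frac{349}{12} = \left(-1\right) \frac{1}{35} \cdot 91 \cdot \frac{349}{12} = \left(- \frac{1}{35}\right) 91 \cdot \frac{349}{12} = \left(- \frac{13}{5}\right) \frac{349}{12} = - \frac{4537}{60}$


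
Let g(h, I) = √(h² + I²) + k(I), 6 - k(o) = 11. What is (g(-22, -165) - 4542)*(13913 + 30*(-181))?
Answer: -38572201 + 93313*√229 ≈ -3.7160e+7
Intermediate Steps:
k(o) = -5 (k(o) = 6 - 1*11 = 6 - 11 = -5)
g(h, I) = -5 + √(I² + h²) (g(h, I) = √(h² + I²) - 5 = √(I² + h²) - 5 = -5 + √(I² + h²))
(g(-22, -165) - 4542)*(13913 + 30*(-181)) = ((-5 + √((-165)² + (-22)²)) - 4542)*(13913 + 30*(-181)) = ((-5 + √(27225 + 484)) - 4542)*(13913 - 5430) = ((-5 + √27709) - 4542)*8483 = ((-5 + 11*√229) - 4542)*8483 = (-4547 + 11*√229)*8483 = -38572201 + 93313*√229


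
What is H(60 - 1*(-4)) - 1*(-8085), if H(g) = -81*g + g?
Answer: 2965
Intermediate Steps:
H(g) = -80*g
H(60 - 1*(-4)) - 1*(-8085) = -80*(60 - 1*(-4)) - 1*(-8085) = -80*(60 + 4) + 8085 = -80*64 + 8085 = -5120 + 8085 = 2965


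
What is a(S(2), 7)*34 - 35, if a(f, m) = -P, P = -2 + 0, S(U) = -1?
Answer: 33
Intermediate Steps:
P = -2
a(f, m) = 2 (a(f, m) = -1*(-2) = 2)
a(S(2), 7)*34 - 35 = 2*34 - 35 = 68 - 35 = 33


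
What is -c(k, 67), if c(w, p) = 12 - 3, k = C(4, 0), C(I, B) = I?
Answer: -9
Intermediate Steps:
k = 4
c(w, p) = 9
-c(k, 67) = -1*9 = -9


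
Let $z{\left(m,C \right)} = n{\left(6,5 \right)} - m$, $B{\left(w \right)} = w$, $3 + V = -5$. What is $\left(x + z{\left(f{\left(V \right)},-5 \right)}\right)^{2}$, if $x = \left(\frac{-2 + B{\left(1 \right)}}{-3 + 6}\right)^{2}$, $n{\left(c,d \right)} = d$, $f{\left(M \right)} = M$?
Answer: $\frac{13924}{81} \approx 171.9$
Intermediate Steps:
$V = -8$ ($V = -3 - 5 = -8$)
$x = \frac{1}{9}$ ($x = \left(\frac{-2 + 1}{-3 + 6}\right)^{2} = \left(- \frac{1}{3}\right)^{2} = \frac{1}{9} \approx 0.11111$)
$z{\left(m,C \right)} = 5 - m$
$\left(x + z{\left(f{\left(V \right)},-5 \right)}\right)^{2} = \left(\frac{1}{9} + \left(5 - -8\right)\right)^{2} = \left(\frac{1}{9} + \left(5 + 8\right)\right)^{2} = \left(\frac{1}{9} + 13\right)^{2} = \left(\frac{118}{9}\right)^{2} = \frac{13924}{81}$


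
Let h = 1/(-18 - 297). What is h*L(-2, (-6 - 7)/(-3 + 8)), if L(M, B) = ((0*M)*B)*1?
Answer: 0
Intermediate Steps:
h = -1/315 (h = 1/(-315) = -1/315 ≈ -0.0031746)
L(M, B) = 0 (L(M, B) = (0*B)*1 = 0*1 = 0)
h*L(-2, (-6 - 7)/(-3 + 8)) = -1/315*0 = 0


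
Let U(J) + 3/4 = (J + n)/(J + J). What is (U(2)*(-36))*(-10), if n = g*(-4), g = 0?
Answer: -90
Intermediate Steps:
n = 0 (n = 0*(-4) = 0)
U(J) = -¼ (U(J) = -¾ + (J + 0)/(J + J) = -¾ + J/((2*J)) = -¾ + J*(1/(2*J)) = -¾ + ½ = -¼)
(U(2)*(-36))*(-10) = -¼*(-36)*(-10) = 9*(-10) = -90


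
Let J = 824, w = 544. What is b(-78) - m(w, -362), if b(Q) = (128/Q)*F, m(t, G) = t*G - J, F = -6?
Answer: 2570904/13 ≈ 1.9776e+5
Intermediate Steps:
m(t, G) = -824 + G*t (m(t, G) = t*G - 1*824 = G*t - 824 = -824 + G*t)
b(Q) = -768/Q (b(Q) = (128/Q)*(-6) = -768/Q)
b(-78) - m(w, -362) = -768/(-78) - (-824 - 362*544) = -768*(-1/78) - (-824 - 196928) = 128/13 - 1*(-197752) = 128/13 + 197752 = 2570904/13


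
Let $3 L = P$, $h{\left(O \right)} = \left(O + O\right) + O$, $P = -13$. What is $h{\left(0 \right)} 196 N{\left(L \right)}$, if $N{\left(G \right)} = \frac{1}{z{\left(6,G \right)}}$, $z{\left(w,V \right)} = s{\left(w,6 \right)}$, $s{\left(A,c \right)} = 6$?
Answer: $0$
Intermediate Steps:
$z{\left(w,V \right)} = 6$
$h{\left(O \right)} = 3 O$ ($h{\left(O \right)} = 2 O + O = 3 O$)
$L = - \frac{13}{3}$ ($L = \frac{1}{3} \left(-13\right) = - \frac{13}{3} \approx -4.3333$)
$N{\left(G \right)} = \frac{1}{6}$
$h{\left(0 \right)} 196 N{\left(L \right)} = 3 \cdot 0 \cdot 196 \cdot \frac{1}{6} = 0 \cdot 196 \cdot \frac{1}{6} = 0 \cdot \frac{1}{6} = 0$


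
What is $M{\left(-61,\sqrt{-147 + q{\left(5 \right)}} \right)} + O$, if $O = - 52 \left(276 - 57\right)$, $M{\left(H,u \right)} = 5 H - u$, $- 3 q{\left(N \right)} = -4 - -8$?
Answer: $-11693 - \frac{i \sqrt{1335}}{3} \approx -11693.0 - 12.179 i$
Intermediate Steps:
$q{\left(N \right)} = - \frac{4}{3}$ ($q{\left(N \right)} = - \frac{-4 - -8}{3} = - \frac{-4 + 8}{3} = \left(- \frac{1}{3}\right) 4 = - \frac{4}{3}$)
$M{\left(H,u \right)} = - u + 5 H$
$O = -11388$ ($O = \left(-52\right) 219 = -11388$)
$M{\left(-61,\sqrt{-147 + q{\left(5 \right)}} \right)} + O = \left(- \sqrt{-147 - \frac{4}{3}} + 5 \left(-61\right)\right) - 11388 = \left(- \sqrt{- \frac{445}{3}} - 305\right) - 11388 = \left(- \frac{i \sqrt{1335}}{3} - 305\right) - 11388 = \left(-305 - \frac{i \sqrt{1335}}{3}\right) - 11388 = -11693 - \frac{i \sqrt{1335}}{3}$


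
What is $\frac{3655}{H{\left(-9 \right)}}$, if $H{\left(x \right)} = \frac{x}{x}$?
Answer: $3655$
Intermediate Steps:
$H{\left(x \right)} = 1$
$\frac{3655}{H{\left(-9 \right)}} = \frac{3655}{1} = 3655 \cdot 1 = 3655$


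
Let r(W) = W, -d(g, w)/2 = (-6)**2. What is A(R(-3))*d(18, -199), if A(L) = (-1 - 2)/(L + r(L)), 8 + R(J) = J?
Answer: -108/11 ≈ -9.8182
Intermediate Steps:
R(J) = -8 + J
d(g, w) = -72 (d(g, w) = -2*(-6)**2 = -2*36 = -72)
A(L) = -3/(2*L) (A(L) = (-1 - 2)/(L + L) = -3*1/(2*L) = -3/(2*L))
A(R(-3))*d(18, -199) = -3/(2*(-8 - 3))*(-72) = -3/2/(-11)*(-72) = -3/2*(-1/11)*(-72) = (3/22)*(-72) = -108/11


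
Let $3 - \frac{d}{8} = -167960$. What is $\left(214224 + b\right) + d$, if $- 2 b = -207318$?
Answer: $1661587$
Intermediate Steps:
$d = 1343704$ ($d = 24 - -1343680 = 24 + 1343680 = 1343704$)
$b = 103659$ ($b = \left(- \frac{1}{2}\right) \left(-207318\right) = 103659$)
$\left(214224 + b\right) + d = \left(214224 + 103659\right) + 1343704 = 317883 + 1343704 = 1661587$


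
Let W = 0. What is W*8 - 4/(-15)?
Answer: 4/15 ≈ 0.26667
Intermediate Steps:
W*8 - 4/(-15) = 0*8 - 4/(-15) = 0 - 4*(-1/15) = 0 + 4/15 = 4/15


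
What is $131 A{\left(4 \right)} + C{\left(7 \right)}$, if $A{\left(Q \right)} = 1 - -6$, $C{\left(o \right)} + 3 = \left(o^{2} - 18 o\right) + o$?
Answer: $844$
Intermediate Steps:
$C{\left(o \right)} = -3 + o^{2} - 17 o$ ($C{\left(o \right)} = -3 + \left(\left(o^{2} - 18 o\right) + o\right) = -3 + \left(o^{2} - 17 o\right) = -3 + o^{2} - 17 o$)
$A{\left(Q \right)} = 7$ ($A{\left(Q \right)} = 1 + 6 = 7$)
$131 A{\left(4 \right)} + C{\left(7 \right)} = 131 \cdot 7 - \left(122 - 49\right) = 917 - 73 = 844$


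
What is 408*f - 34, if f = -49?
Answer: -20026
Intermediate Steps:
408*f - 34 = 408*(-49) - 34 = -19992 - 34 = -20026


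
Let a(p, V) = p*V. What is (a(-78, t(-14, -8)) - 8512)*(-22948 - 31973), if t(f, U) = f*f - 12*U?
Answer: 1718368248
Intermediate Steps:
t(f, U) = f**2 - 12*U
a(p, V) = V*p
(a(-78, t(-14, -8)) - 8512)*(-22948 - 31973) = (((-14)**2 - 12*(-8))*(-78) - 8512)*(-22948 - 31973) = ((196 + 96)*(-78) - 8512)*(-54921) = (292*(-78) - 8512)*(-54921) = (-22776 - 8512)*(-54921) = -31288*(-54921) = 1718368248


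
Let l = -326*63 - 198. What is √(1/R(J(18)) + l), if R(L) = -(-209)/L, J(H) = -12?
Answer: 26*I*√1339899/209 ≈ 144.0*I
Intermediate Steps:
R(L) = 209/L
l = -20736 (l = -20538 - 198 = -20736)
√(1/R(J(18)) + l) = √(1/(209/(-12)) - 20736) = √(1/(209*(-1/12)) - 20736) = √(1/(-209/12) - 20736) = √(-12/209 - 20736) = √(-4333836/209) = 26*I*√1339899/209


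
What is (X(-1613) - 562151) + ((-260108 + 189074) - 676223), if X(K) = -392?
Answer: -1309800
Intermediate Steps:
(X(-1613) - 562151) + ((-260108 + 189074) - 676223) = (-392 - 562151) + ((-260108 + 189074) - 676223) = -562543 + (-71034 - 676223) = -562543 - 747257 = -1309800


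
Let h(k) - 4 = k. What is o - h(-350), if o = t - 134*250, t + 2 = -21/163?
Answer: -5404449/163 ≈ -33156.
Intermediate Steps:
h(k) = 4 + k
t = -347/163 (t = -2 - 21/163 = -347/163 ≈ -2.1288)
o = -5460847/163 (o = -347/163 - 134*250 = -347/163 - 33500 = -5460847/163 ≈ -33502.)
o - h(-350) = -5460847/163 - (4 - 350) = -5460847/163 - 1*(-346) = -5460847/163 + 346 = -5404449/163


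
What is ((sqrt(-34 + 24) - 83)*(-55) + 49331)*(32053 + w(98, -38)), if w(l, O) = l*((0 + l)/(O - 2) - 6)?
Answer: 8414486052/5 - 3434739*I*sqrt(10)/2 ≈ 1.6829e+9 - 5.4308e+6*I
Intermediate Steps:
w(l, O) = l*(-6 + l/(-2 + O)) (w(l, O) = l*(l/(-2 + O) - 6) = l*(-6 + l/(-2 + O)))
((sqrt(-34 + 24) - 83)*(-55) + 49331)*(32053 + w(98, -38)) = ((sqrt(-34 + 24) - 83)*(-55) + 49331)*(32053 + 98*(12 + 98 - 6*(-38))/(-2 - 38)) = ((sqrt(-10) - 83)*(-55) + 49331)*(32053 + 98*(12 + 98 + 228)/(-40)) = ((I*sqrt(10) - 83)*(-55) + 49331)*(32053 + 98*(-1/40)*338) = ((-83 + I*sqrt(10))*(-55) + 49331)*(32053 - 8281/10) = ((4565 - 55*I*sqrt(10)) + 49331)*(312249/10) = (53896 - 55*I*sqrt(10))*(312249/10) = 8414486052/5 - 3434739*I*sqrt(10)/2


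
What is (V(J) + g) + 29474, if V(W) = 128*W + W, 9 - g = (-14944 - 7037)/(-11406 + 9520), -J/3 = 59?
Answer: 12519919/1886 ≈ 6638.3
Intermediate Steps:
J = -177 (J = -3*59 = -177)
g = -5007/1886 (g = 9 - (-14944 - 7037)/(-11406 + 9520) = 9 - (-21981)/(-1886) = 9 - (-21981)*(-1)/1886 = 9 - 1*21981/1886 = 9 - 21981/1886 = -5007/1886 ≈ -2.6548)
V(W) = 129*W
(V(J) + g) + 29474 = (129*(-177) - 5007/1886) + 29474 = (-22833 - 5007/1886) + 29474 = -43068045/1886 + 29474 = 12519919/1886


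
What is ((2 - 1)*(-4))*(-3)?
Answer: 12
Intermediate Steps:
((2 - 1)*(-4))*(-3) = (1*(-4))*(-3) = -4*(-3) = 12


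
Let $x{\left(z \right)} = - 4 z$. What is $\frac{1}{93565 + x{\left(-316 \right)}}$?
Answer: $\frac{1}{94829} \approx 1.0545 \cdot 10^{-5}$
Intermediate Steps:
$\frac{1}{93565 + x{\left(-316 \right)}} = \frac{1}{93565 - -1264} = \frac{1}{93565 + 1264} = \frac{1}{94829}$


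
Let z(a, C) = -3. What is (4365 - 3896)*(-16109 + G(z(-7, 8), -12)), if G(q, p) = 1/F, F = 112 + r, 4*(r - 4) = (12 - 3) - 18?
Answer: -491082597/65 ≈ -7.5551e+6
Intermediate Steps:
r = 7/4 (r = 4 + ((12 - 3) - 18)/4 = 4 + (9 - 18)/4 = 4 + (¼)*(-9) = 4 - 9/4 = 7/4 ≈ 1.7500)
F = 455/4 (F = 112 + 7/4 = 455/4 ≈ 113.75)
G(q, p) = 4/455 (G(q, p) = 1/(455/4) = 4/455)
(4365 - 3896)*(-16109 + G(z(-7, 8), -12)) = (4365 - 3896)*(-16109 + 4/455) = 469*(-7329591/455) = -491082597/65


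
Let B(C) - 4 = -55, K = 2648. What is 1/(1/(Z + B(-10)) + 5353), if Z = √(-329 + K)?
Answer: 1509495/8080053733 + √2319/8080053733 ≈ 0.00018682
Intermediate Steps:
B(C) = -51 (B(C) = 4 - 55 = -51)
Z = √2319 (Z = √(-329 + 2648) = √2319 ≈ 48.156)
1/(1/(Z + B(-10)) + 5353) = 1/(1/(√2319 - 51) + 5353) = 1/(1/(-51 + √2319) + 5353) = 1/(5353 + 1/(-51 + √2319))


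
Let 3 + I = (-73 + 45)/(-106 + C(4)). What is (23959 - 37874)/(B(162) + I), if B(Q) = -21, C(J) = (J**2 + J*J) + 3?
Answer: 987965/1676 ≈ 589.48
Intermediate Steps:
C(J) = 3 + 2*J**2 (C(J) = (J**2 + J**2) + 3 = 2*J**2 + 3 = 3 + 2*J**2)
I = -185/71 (I = -3 + (-73 + 45)/(-106 + (3 + 2*4**2)) = -3 - 28/(-106 + (3 + 2*16)) = -3 - 28/(-106 + (3 + 32)) = -3 - 28/(-106 + 35) = -3 - 28/(-71) = -3 - 28*(-1/71) = -3 + 28/71 = -185/71 ≈ -2.6056)
(23959 - 37874)/(B(162) + I) = (23959 - 37874)/(-21 - 185/71) = -13915/(-1676/71) = -13915*(-71/1676) = 987965/1676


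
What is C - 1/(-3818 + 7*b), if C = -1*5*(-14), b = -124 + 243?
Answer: 208951/2985 ≈ 70.000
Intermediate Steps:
b = 119
C = 70 (C = -5*(-14) = 70)
C - 1/(-3818 + 7*b) = 70 - 1/(-3818 + 7*119) = 70 - 1/(-3818 + 833) = 70 - 1/(-2985) = 70 - 1*(-1/2985) = 70 + 1/2985 = 208951/2985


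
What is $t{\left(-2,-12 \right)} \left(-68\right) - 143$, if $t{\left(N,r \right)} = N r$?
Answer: $-1775$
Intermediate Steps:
$t{\left(-2,-12 \right)} \left(-68\right) - 143 = \left(-2\right) \left(-12\right) \left(-68\right) - 143 = 24 \left(-68\right) - 143 = -1632 - 143 = -1775$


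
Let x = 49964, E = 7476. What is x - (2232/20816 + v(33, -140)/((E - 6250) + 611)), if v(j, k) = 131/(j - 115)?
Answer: 4895832881482/97987417 ≈ 49964.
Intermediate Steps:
v(j, k) = 131/(-115 + j)
x - (2232/20816 + v(33, -140)/((E - 6250) + 611)) = 49964 - (2232/20816 + (131/(-115 + 33))/((7476 - 6250) + 611)) = 49964 - (2232*(1/20816) + (131/(-82))/(1226 + 611)) = 49964 - (279/2602 + (131*(-1/82))/1837) = 49964 - (279/2602 - 131/82*1/1837) = 49964 - (279/2602 - 131/150634) = 49964 - 1*10421506/97987417 = 49964 - 10421506/97987417 = 4895832881482/97987417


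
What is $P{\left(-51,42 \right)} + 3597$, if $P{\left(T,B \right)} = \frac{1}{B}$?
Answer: $\frac{151075}{42} \approx 3597.0$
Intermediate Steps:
$P{\left(-51,42 \right)} + 3597 = \frac{1}{42} + 3597 = \frac{151075}{42}$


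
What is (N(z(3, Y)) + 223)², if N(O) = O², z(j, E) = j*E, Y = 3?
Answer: 92416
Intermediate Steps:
z(j, E) = E*j
(N(z(3, Y)) + 223)² = ((3*3)² + 223)² = (9² + 223)² = (81 + 223)² = 304² = 92416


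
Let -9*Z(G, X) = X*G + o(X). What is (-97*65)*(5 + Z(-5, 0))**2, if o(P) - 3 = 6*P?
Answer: -1235780/9 ≈ -1.3731e+5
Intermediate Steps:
o(P) = 3 + 6*P
Z(G, X) = -1/3 - 2*X/3 - G*X/9 (Z(G, X) = -(X*G + (3 + 6*X))/9 = -(G*X + (3 + 6*X))/9 = -(3 + 6*X + G*X)/9 = -1/3 - 2*X/3 - G*X/9)
(-97*65)*(5 + Z(-5, 0))**2 = (-97*65)*(5 + (-1/3 - 2/3*0 - 1/9*(-5)*0))**2 = -6305*(5 + (-1/3 + 0 + 0))**2 = -6305*(5 - 1/3)**2 = -6305*(14/3)**2 = -6305*196/9 = -1235780/9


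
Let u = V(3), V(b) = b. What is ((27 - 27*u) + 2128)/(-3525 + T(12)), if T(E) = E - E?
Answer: -2074/3525 ≈ -0.58837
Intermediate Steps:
u = 3
T(E) = 0
((27 - 27*u) + 2128)/(-3525 + T(12)) = ((27 - 27*3) + 2128)/(-3525 + 0) = ((27 - 81) + 2128)/(-3525) = (-54 + 2128)*(-1/3525) = 2074*(-1/3525) = -2074/3525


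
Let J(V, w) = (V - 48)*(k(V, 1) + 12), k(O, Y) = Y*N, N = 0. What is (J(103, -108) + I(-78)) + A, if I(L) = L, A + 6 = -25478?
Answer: -24902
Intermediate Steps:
A = -25484 (A = -6 - 25478 = -25484)
k(O, Y) = 0 (k(O, Y) = Y*0 = 0)
J(V, w) = -576 + 12*V (J(V, w) = (V - 48)*(0 + 12) = (-48 + V)*12 = -576 + 12*V)
(J(103, -108) + I(-78)) + A = ((-576 + 12*103) - 78) - 25484 = ((-576 + 1236) - 78) - 25484 = (660 - 78) - 25484 = 582 - 25484 = -24902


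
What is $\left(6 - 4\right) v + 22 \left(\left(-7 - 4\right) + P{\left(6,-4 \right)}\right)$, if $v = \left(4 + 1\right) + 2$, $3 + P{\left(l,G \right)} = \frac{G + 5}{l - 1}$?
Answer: $- \frac{1448}{5} \approx -289.6$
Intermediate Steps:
$P{\left(l,G \right)} = -3 + \frac{5 + G}{-1 + l}$ ($P{\left(l,G \right)} = -3 + \frac{G + 5}{l - 1} = -3 + \frac{5 + G}{-1 + l}$)
$v = 7$ ($v = 5 + 2 = 7$)
$\left(6 - 4\right) v + 22 \left(\left(-7 - 4\right) + P{\left(6,-4 \right)}\right) = \left(6 - 4\right) 7 + 22 \left(\left(-7 - 4\right) + \frac{8 - 4 - 18}{-1 + 6}\right) = 2 \cdot 7 + 22 \left(-11 + \frac{8 - 4 - 18}{5}\right) = 14 + 22 \left(-11 + \frac{1}{5} \left(-14\right)\right) = 14 + 22 \left(-11 - \frac{14}{5}\right) = 14 + 22 \left(- \frac{69}{5}\right) = 14 - \frac{1518}{5} = - \frac{1448}{5}$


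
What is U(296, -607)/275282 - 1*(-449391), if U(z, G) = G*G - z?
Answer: 123709621415/275282 ≈ 4.4939e+5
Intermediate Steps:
U(z, G) = G**2 - z
U(296, -607)/275282 - 1*(-449391) = ((-607)**2 - 1*296)/275282 - 1*(-449391) = (368449 - 296)*(1/275282) + 449391 = 368153*(1/275282) + 449391 = 368153/275282 + 449391 = 123709621415/275282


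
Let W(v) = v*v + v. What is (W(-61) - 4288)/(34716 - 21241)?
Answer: -628/13475 ≈ -0.046605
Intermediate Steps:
W(v) = v + v² (W(v) = v² + v = v + v²)
(W(-61) - 4288)/(34716 - 21241) = (-61*(1 - 61) - 4288)/(34716 - 21241) = (-61*(-60) - 4288)/13475 = (3660 - 4288)*(1/13475) = -628*1/13475 = -628/13475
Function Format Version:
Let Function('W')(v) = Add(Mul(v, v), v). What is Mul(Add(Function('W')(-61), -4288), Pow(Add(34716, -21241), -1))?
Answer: Rational(-628, 13475) ≈ -0.046605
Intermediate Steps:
Function('W')(v) = Add(v, Pow(v, 2)) (Function('W')(v) = Add(Pow(v, 2), v) = Add(v, Pow(v, 2)))
Mul(Add(Function('W')(-61), -4288), Pow(Add(34716, -21241), -1)) = Mul(Add(Mul(-61, Add(1, -61)), -4288), Pow(Add(34716, -21241), -1)) = Mul(Add(Mul(-61, -60), -4288), Pow(13475, -1)) = Mul(Add(3660, -4288), Rational(1, 13475)) = Mul(-628, Rational(1, 13475)) = Rational(-628, 13475)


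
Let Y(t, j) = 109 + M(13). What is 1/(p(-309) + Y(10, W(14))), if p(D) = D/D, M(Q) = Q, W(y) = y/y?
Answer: 1/123 ≈ 0.0081301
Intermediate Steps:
W(y) = 1
Y(t, j) = 122 (Y(t, j) = 109 + 13 = 122)
p(D) = 1
1/(p(-309) + Y(10, W(14))) = 1/(1 + 122) = 1/123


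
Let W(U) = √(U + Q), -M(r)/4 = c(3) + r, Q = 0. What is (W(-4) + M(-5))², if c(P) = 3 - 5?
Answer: 780 + 112*I ≈ 780.0 + 112.0*I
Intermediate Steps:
c(P) = -2
M(r) = 8 - 4*r (M(r) = -4*(-2 + r) = 8 - 4*r)
W(U) = √U (W(U) = √(U + 0) = √U)
(W(-4) + M(-5))² = (√(-4) + (8 - 4*(-5)))² = (2*I + (8 + 20))² = (2*I + 28)² = (28 + 2*I)²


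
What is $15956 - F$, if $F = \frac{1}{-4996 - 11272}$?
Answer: $\frac{259572209}{16268} \approx 15956.0$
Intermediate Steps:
$F = - \frac{1}{16268}$ ($F = \frac{1}{-16268} = - \frac{1}{16268} \approx -6.147 \cdot 10^{-5}$)
$15956 - F = 15956 - - \frac{1}{16268} = 15956 + \frac{1}{16268} = \frac{259572209}{16268}$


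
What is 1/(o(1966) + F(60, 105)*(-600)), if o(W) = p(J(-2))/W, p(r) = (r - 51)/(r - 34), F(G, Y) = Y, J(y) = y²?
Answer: -58980/3715739953 ≈ -1.5873e-5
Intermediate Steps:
p(r) = (-51 + r)/(-34 + r)
o(W) = 47/(30*W) (o(W) = ((-51 + (-2)²)/(-34 + (-2)²))/W = ((-51 + 4)/(-34 + 4))/W = (-47/(-30))/W = (-1/30*(-47))/W = 47/(30*W))
1/(o(1966) + F(60, 105)*(-600)) = 1/((47/30)/1966 + 105*(-600)) = 1/((47/30)*(1/1966) - 63000) = 1/(47/58980 - 63000) = 1/(-3715739953/58980) = -58980/3715739953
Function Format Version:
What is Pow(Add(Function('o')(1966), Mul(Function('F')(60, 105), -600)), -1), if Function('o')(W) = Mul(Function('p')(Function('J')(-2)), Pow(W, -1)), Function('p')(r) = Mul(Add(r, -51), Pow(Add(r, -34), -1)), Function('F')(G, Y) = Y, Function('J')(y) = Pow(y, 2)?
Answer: Rational(-58980, 3715739953) ≈ -1.5873e-5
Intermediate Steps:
Function('p')(r) = Mul(Pow(Add(-34, r), -1), Add(-51, r)) (Function('p')(r) = Mul(Add(-51, r), Pow(Add(-34, r), -1)) = Mul(Pow(Add(-34, r), -1), Add(-51, r)))
Function('o')(W) = Mul(Rational(47, 30), Pow(W, -1)) (Function('o')(W) = Mul(Mul(Pow(Add(-34, Pow(-2, 2)), -1), Add(-51, Pow(-2, 2))), Pow(W, -1)) = Mul(Mul(Pow(Add(-34, 4), -1), Add(-51, 4)), Pow(W, -1)) = Mul(Mul(Pow(-30, -1), -47), Pow(W, -1)) = Mul(Mul(Rational(-1, 30), -47), Pow(W, -1)) = Mul(Rational(47, 30), Pow(W, -1)))
Pow(Add(Function('o')(1966), Mul(Function('F')(60, 105), -600)), -1) = Pow(Add(Mul(Rational(47, 30), Pow(1966, -1)), Mul(105, -600)), -1) = Pow(Add(Mul(Rational(47, 30), Rational(1, 1966)), -63000), -1) = Pow(Add(Rational(47, 58980), -63000), -1) = Pow(Rational(-3715739953, 58980), -1) = Rational(-58980, 3715739953)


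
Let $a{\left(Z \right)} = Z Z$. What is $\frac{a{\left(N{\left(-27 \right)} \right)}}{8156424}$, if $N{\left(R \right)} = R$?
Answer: $\frac{243}{2718808} \approx 8.9377 \cdot 10^{-5}$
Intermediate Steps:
$a{\left(Z \right)} = Z^{2}$
$\frac{a{\left(N{\left(-27 \right)} \right)}}{8156424} = \frac{\left(-27\right)^{2}}{8156424} = 729 \cdot \frac{1}{8156424} = \frac{243}{2718808}$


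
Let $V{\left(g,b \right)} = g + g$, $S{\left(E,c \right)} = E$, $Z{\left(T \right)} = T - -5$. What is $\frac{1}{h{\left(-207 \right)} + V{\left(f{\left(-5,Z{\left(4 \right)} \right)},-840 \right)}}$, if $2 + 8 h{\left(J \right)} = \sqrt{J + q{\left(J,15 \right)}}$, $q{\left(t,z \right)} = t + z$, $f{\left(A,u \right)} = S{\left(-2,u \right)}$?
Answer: $- \frac{272}{1555} - \frac{8 i \sqrt{399}}{1555} \approx -0.17492 - 0.10277 i$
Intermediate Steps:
$Z{\left(T \right)} = 5 + T$ ($Z{\left(T \right)} = T + 5 = 5 + T$)
$f{\left(A,u \right)} = -2$
$h{\left(J \right)} = - \frac{1}{4} + \frac{\sqrt{15 + 2 J}}{8}$ ($h{\left(J \right)} = - \frac{1}{4} + \frac{\sqrt{J + \left(J + 15\right)}}{8} = - \frac{1}{4} + \frac{\sqrt{J + \left(15 + J\right)}}{8} = - \frac{1}{4} + \frac{\sqrt{15 + 2 J}}{8}$)
$V{\left(g,b \right)} = 2 g$
$\frac{1}{h{\left(-207 \right)} + V{\left(f{\left(-5,Z{\left(4 \right)} \right)},-840 \right)}} = \frac{1}{\left(- \frac{1}{4} + \frac{\sqrt{15 + 2 \left(-207\right)}}{8}\right) + 2 \left(-2\right)} = \frac{1}{\left(- \frac{1}{4} + \frac{\sqrt{15 - 414}}{8}\right) - 4} = \frac{1}{\left(- \frac{1}{4} + \frac{\sqrt{-399}}{8}\right) - 4} = \frac{1}{\left(- \frac{1}{4} + \frac{i \sqrt{399}}{8}\right) - 4} = \frac{1}{- \frac{17}{4} + \frac{i \sqrt{399}}{8}}$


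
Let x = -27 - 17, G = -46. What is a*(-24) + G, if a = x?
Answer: 1010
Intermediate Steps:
x = -44
a = -44
a*(-24) + G = -44*(-24) - 46 = 1056 - 46 = 1010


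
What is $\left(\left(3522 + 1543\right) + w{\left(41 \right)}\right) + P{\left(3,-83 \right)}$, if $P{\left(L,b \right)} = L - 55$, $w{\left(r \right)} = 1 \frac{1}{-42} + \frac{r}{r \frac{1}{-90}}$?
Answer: $\frac{206765}{42} \approx 4923.0$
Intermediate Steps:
$w{\left(r \right)} = - \frac{3781}{42}$ ($w{\left(r \right)} = 1 \left(- \frac{1}{42}\right) + \frac{r}{r \left(- \frac{1}{90}\right)} = - \frac{1}{42} + \frac{r}{\left(- \frac{1}{90}\right) r} = - \frac{1}{42} + r \left(- \frac{90}{r}\right) = - \frac{1}{42} - 90 = - \frac{3781}{42}$)
$P{\left(L,b \right)} = -55 + L$
$\left(\left(3522 + 1543\right) + w{\left(41 \right)}\right) + P{\left(3,-83 \right)} = \left(\left(3522 + 1543\right) - \frac{3781}{42}\right) + \left(-55 + 3\right) = \left(5065 - \frac{3781}{42}\right) - 52 = \frac{208949}{42} - 52 = \frac{206765}{42}$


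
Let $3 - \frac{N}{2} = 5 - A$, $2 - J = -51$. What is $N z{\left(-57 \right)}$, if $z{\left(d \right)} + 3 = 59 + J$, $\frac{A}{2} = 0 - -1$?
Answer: $0$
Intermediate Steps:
$J = 53$ ($J = 2 - -51 = 2 + 51 = 53$)
$A = 2$ ($A = 2 \left(0 - -1\right) = 2 \left(0 + 1\right) = 2 \cdot 1 = 2$)
$z{\left(d \right)} = 109$ ($z{\left(d \right)} = -3 + \left(59 + 53\right) = -3 + 112 = 109$)
$N = 0$ ($N = 6 - 2 \left(5 - 2\right) = 6 - 6 = 0$)
$N z{\left(-57 \right)} = 0 \cdot 109 = 0$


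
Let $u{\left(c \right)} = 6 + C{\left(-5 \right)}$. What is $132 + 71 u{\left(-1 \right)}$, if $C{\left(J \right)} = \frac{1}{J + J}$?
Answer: $\frac{5509}{10} \approx 550.9$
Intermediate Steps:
$C{\left(J \right)} = \frac{1}{2 J}$
$u{\left(c \right)} = \frac{59}{10}$ ($u{\left(c \right)} = 6 + \frac{1}{2 \left(-5\right)} = 6 + \frac{1}{2} \left(- \frac{1}{5}\right) = 6 - \frac{1}{10} = \frac{59}{10}$)
$132 + 71 u{\left(-1 \right)} = 132 + 71 \cdot \frac{59}{10} = 132 + \frac{4189}{10} = \frac{5509}{10}$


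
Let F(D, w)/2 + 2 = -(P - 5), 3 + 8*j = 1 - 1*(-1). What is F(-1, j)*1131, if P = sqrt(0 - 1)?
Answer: 6786 - 2262*I ≈ 6786.0 - 2262.0*I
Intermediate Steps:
j = -1/8 (j = -3/8 + (1 - 1*(-1))/8 = -3/8 + (1 + 1)/8 = -3/8 + (1/8)*2 = -3/8 + 1/4 = -1/8 ≈ -0.12500)
P = I (P = sqrt(-1) = I ≈ 1.0*I)
F(D, w) = 6 - 2*I (F(D, w) = -4 + 2*(-(I - 5)) = -4 + 2*(-(-5 + I)) = -4 + 2*(5 - I) = -4 + (10 - 2*I) = 6 - 2*I)
F(-1, j)*1131 = (6 - 2*I)*1131 = 6786 - 2262*I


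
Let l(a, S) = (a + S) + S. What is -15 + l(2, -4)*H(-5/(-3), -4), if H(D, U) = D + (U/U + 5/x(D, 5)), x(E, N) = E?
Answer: -49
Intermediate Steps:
l(a, S) = a + 2*S (l(a, S) = (S + a) + S = a + 2*S)
H(D, U) = 1 + D + 5/D (H(D, U) = D + (U/U + 5/D) = D + (1 + 5/D) = 1 + D + 5/D)
-15 + l(2, -4)*H(-5/(-3), -4) = -15 + (2 + 2*(-4))*(1 - 5/(-3) + 5/((-5/(-3)))) = -15 + (2 - 8)*(1 - 5*(-⅓) + 5/((-5*(-⅓)))) = -15 - 6*(1 + 5/3 + 5/(5/3)) = -15 - 6*(1 + 5/3 + 5*(⅗)) = -15 - 6*(1 + 5/3 + 3) = -15 - 6*17/3 = -15 - 34 = -49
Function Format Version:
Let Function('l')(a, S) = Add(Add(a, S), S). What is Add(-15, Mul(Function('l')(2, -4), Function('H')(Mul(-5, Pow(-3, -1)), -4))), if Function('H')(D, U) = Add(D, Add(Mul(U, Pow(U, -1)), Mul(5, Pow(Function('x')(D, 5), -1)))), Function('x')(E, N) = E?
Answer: -49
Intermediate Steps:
Function('l')(a, S) = Add(a, Mul(2, S)) (Function('l')(a, S) = Add(Add(S, a), S) = Add(a, Mul(2, S)))
Function('H')(D, U) = Add(1, D, Mul(5, Pow(D, -1))) (Function('H')(D, U) = Add(D, Add(Mul(U, Pow(U, -1)), Mul(5, Pow(D, -1)))) = Add(D, Add(1, Mul(5, Pow(D, -1)))) = Add(1, D, Mul(5, Pow(D, -1))))
Add(-15, Mul(Function('l')(2, -4), Function('H')(Mul(-5, Pow(-3, -1)), -4))) = Add(-15, Mul(Add(2, Mul(2, -4)), Add(1, Mul(-5, Pow(-3, -1)), Mul(5, Pow(Mul(-5, Pow(-3, -1)), -1))))) = Add(-15, Mul(Add(2, -8), Add(1, Mul(-5, Rational(-1, 3)), Mul(5, Pow(Mul(-5, Rational(-1, 3)), -1))))) = Add(-15, Mul(-6, Add(1, Rational(5, 3), Mul(5, Pow(Rational(5, 3), -1))))) = Add(-15, Mul(-6, Add(1, Rational(5, 3), Mul(5, Rational(3, 5))))) = Add(-15, Mul(-6, Add(1, Rational(5, 3), 3))) = Add(-15, Mul(-6, Rational(17, 3))) = Add(-15, -34) = -49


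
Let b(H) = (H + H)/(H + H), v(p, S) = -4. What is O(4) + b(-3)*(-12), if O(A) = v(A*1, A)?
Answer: -16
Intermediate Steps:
O(A) = -4
b(H) = 1 (b(H) = (2*H)/((2*H)) = (2*H)*(1/(2*H)) = 1)
O(4) + b(-3)*(-12) = -4 + 1*(-12) = -4 - 12 = -16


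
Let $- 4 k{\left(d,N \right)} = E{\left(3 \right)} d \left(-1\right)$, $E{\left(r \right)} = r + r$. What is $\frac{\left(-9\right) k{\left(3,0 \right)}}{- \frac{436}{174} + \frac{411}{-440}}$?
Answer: $\frac{1550340}{131677} \approx 11.774$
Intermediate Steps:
$E{\left(r \right)} = 2 r$
$k{\left(d,N \right)} = \frac{3 d}{2}$ ($k{\left(d,N \right)} = - \frac{2 \cdot 3 d \left(-1\right)}{4} = - \frac{6 d \left(-1\right)}{4} = - \frac{\left(-6\right) d}{4} = \frac{3 d}{2}$)
$\frac{\left(-9\right) k{\left(3,0 \right)}}{- \frac{436}{174} + \frac{411}{-440}} = \frac{\left(-9\right) \frac{3}{2} \cdot 3}{- \frac{436}{174} + \frac{411}{-440}} = \frac{\left(-9\right) \frac{9}{2}}{\left(-436\right) \frac{1}{174} + 411 \left(- \frac{1}{440}\right)} = - \frac{81}{2 \left(- \frac{218}{87} - \frac{411}{440}\right)} = - \frac{81}{2 \left(- \frac{131677}{38280}\right)} = \left(- \frac{81}{2}\right) \left(- \frac{38280}{131677}\right) = \frac{1550340}{131677}$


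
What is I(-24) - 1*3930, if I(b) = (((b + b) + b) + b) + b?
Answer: -4050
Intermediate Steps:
I(b) = 5*b (I(b) = ((2*b + b) + b) + b = (3*b + b) + b = 4*b + b = 5*b)
I(-24) - 1*3930 = 5*(-24) - 1*3930 = -120 - 3930 = -4050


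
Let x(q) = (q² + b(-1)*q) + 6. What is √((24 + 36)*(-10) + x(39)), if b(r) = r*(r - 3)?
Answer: 19*√3 ≈ 32.909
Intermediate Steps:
b(r) = r*(-3 + r)
x(q) = 6 + q² + 4*q (x(q) = (q² + (-(-3 - 1))*q) + 6 = (q² + (-1*(-4))*q) + 6 = (q² + 4*q) + 6 = 6 + q² + 4*q)
√((24 + 36)*(-10) + x(39)) = √((24 + 36)*(-10) + (6 + 39² + 4*39)) = √(60*(-10) + (6 + 1521 + 156)) = √(-600 + 1683) = √1083 = 19*√3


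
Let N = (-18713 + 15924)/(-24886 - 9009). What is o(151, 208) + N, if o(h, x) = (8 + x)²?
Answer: 1581407909/33895 ≈ 46656.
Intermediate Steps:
N = 2789/33895 (N = -2789/(-33895) = -2789*(-1/33895) = 2789/33895 ≈ 0.082283)
o(151, 208) + N = (8 + 208)² + 2789/33895 = 216² + 2789/33895 = 46656 + 2789/33895 = 1581407909/33895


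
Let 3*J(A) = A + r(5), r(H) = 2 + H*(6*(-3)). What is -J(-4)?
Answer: 92/3 ≈ 30.667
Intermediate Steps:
r(H) = 2 - 18*H (r(H) = 2 + H*(-18) = 2 - 18*H)
J(A) = -88/3 + A/3 (J(A) = (A + (2 - 18*5))/3 = (A + (2 - 90))/3 = (A - 88)/3 = (-88 + A)/3 = -88/3 + A/3)
-J(-4) = -(-88/3 + (⅓)*(-4)) = -(-88/3 - 4/3) = -1*(-92/3) = 92/3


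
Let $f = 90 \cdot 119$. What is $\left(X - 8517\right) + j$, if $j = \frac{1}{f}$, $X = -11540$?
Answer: $- \frac{214810469}{10710} \approx -20057.0$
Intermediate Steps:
$f = 10710$
$j = \frac{1}{10710} \approx 9.3371 \cdot 10^{-5}$
$\left(X - 8517\right) + j = \left(-11540 - 8517\right) + \frac{1}{10710} = -20057 + \frac{1}{10710} = - \frac{214810469}{10710}$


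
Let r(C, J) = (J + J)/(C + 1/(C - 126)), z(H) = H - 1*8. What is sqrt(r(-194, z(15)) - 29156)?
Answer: 38*I*sqrt(77817850609)/62081 ≈ 170.75*I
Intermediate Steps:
z(H) = -8 + H (z(H) = H - 8 = -8 + H)
r(C, J) = 2*J/(C + 1/(-126 + C)) (r(C, J) = (2*J)/(C + 1/(-126 + C)) = 2*J/(C + 1/(-126 + C)))
sqrt(r(-194, z(15)) - 29156) = sqrt(2*(-8 + 15)*(-126 - 194)/(1 + (-194)**2 - 126*(-194)) - 29156) = sqrt(2*7*(-320)/(1 + 37636 + 24444) - 29156) = sqrt(2*7*(-320)/62081 - 29156) = sqrt(2*7*(1/62081)*(-320) - 29156) = sqrt(-4480/62081 - 29156) = sqrt(-1810038116/62081) = 38*I*sqrt(77817850609)/62081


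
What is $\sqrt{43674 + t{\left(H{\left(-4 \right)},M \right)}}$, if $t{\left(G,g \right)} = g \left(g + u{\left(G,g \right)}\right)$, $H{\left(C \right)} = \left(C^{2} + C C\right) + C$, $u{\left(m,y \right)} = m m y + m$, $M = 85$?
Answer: $\sqrt{5717679} \approx 2391.2$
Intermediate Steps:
$u{\left(m,y \right)} = m + y m^{2}$ ($u{\left(m,y \right)} = m^{2} y + m = y m^{2} + m = m + y m^{2}$)
$H{\left(C \right)} = C + 2 C^{2}$ ($H{\left(C \right)} = \left(C^{2} + C^{2}\right) + C = 2 C^{2} + C = C + 2 C^{2}$)
$t{\left(G,g \right)} = g \left(g + G \left(1 + G g\right)\right)$
$\sqrt{43674 + t{\left(H{\left(-4 \right)},M \right)}} = \sqrt{43674 + 85 \left(85 + - 4 \left(1 + 2 \left(-4\right)\right) \left(1 + - 4 \left(1 + 2 \left(-4\right)\right) 85\right)\right)} = \sqrt{43674 + 85 \left(85 + - 4 \left(1 - 8\right) \left(1 + - 4 \left(1 - 8\right) 85\right)\right)} = \sqrt{43674 + 85 \left(85 + \left(-4\right) \left(-7\right) \left(1 + \left(-4\right) \left(-7\right) 85\right)\right)} = \sqrt{43674 + 85 \left(85 + 28 \left(1 + 28 \cdot 85\right)\right)} = \sqrt{43674 + 85 \left(85 + 28 \left(1 + 2380\right)\right)} = \sqrt{43674 + 85 \left(85 + 28 \cdot 2381\right)} = \sqrt{43674 + 85 \left(85 + 66668\right)} = \sqrt{43674 + 85 \cdot 66753} = \sqrt{43674 + 5674005} = \sqrt{5717679}$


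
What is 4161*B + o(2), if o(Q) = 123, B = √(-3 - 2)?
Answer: 123 + 4161*I*√5 ≈ 123.0 + 9304.3*I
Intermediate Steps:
B = I*√5 (B = √(-5) = I*√5 ≈ 2.2361*I)
4161*B + o(2) = 4161*(I*√5) + 123 = 4161*I*√5 + 123 = 123 + 4161*I*√5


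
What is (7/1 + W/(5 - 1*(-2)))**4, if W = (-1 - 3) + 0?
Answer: 4100625/2401 ≈ 1707.9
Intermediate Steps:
W = -4 (W = -4 + 0 = -4)
(7/1 + W/(5 - 1*(-2)))**4 = (7/1 - 4/(5 - 1*(-2)))**4 = (7*1 - 4/(5 + 2))**4 = (7 - 4/7)**4 = (45/7)**4 = 4100625/2401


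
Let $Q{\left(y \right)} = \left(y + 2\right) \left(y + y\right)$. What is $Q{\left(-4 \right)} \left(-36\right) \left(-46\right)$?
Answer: $26496$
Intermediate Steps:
$Q{\left(y \right)} = 2 y \left(2 + y\right)$ ($Q{\left(y \right)} = \left(2 + y\right) 2 y = 2 y \left(2 + y\right)$)
$Q{\left(-4 \right)} \left(-36\right) \left(-46\right) = 2 \left(-4\right) \left(2 - 4\right) \left(-36\right) \left(-46\right) = 2 \left(-4\right) \left(-2\right) \left(-36\right) \left(-46\right) = 16 \left(-36\right) \left(-46\right) = \left(-576\right) \left(-46\right) = 26496$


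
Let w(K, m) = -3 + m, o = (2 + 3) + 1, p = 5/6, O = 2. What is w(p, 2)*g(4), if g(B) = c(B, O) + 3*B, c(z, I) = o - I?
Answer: -16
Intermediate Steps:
p = ⅚ (p = 5*(⅙) = ⅚ ≈ 0.83333)
o = 6 (o = 5 + 1 = 6)
c(z, I) = 6 - I
g(B) = 4 + 3*B (g(B) = (6 - 1*2) + 3*B = (6 - 2) + 3*B = 4 + 3*B)
w(p, 2)*g(4) = (-3 + 2)*(4 + 3*4) = -(4 + 12) = -1*16 = -16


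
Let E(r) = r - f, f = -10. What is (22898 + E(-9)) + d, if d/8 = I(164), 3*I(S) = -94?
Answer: 67945/3 ≈ 22648.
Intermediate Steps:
I(S) = -94/3 (I(S) = (⅓)*(-94) = -94/3)
d = -752/3 (d = 8*(-94/3) = -752/3 ≈ -250.67)
E(r) = 10 + r (E(r) = r - 1*(-10) = r + 10 = 10 + r)
(22898 + E(-9)) + d = (22898 + (10 - 9)) - 752/3 = (22898 + 1) - 752/3 = 22899 - 752/3 = 67945/3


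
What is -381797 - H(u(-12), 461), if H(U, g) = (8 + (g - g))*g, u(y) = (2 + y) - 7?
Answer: -385485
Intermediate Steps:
u(y) = -5 + y
H(U, g) = 8*g (H(U, g) = (8 + 0)*g = 8*g)
-381797 - H(u(-12), 461) = -381797 - 8*461 = -381797 - 1*3688 = -381797 - 3688 = -385485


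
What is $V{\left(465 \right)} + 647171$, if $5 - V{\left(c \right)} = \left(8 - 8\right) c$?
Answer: $647176$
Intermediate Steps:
$V{\left(c \right)} = 5$ ($V{\left(c \right)} = 5 - \left(8 - 8\right) c = 5 - 0 c = 5 - 0 = 5 + 0 = 5$)
$V{\left(465 \right)} + 647171 = 5 + 647171 = 647176$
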